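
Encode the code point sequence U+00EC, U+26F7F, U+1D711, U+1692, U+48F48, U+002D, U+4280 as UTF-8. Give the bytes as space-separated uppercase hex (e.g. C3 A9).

C3 AC F0 A6 BD BF F0 9D 9C 91 E1 9A 92 F1 88 BD 88 2D E4 8A 80

U+00EC: 2-byte form → C3 AC.
U+26F7F: 4-byte form → F0 A6 BD BF.
U+1D711: 4-byte form → F0 9D 9C 91.
U+1692: 3-byte form → E1 9A 92.
U+48F48: 4-byte form → F1 88 BD 88.
U+002D: 1-byte form → 2D.
U+4280: 3-byte form → E4 8A 80.
Concatenated (21 bytes): C3 AC F0 A6 BD BF F0 9D 9C 91 E1 9A 92 F1 88 BD 88 2D E4 8A 80.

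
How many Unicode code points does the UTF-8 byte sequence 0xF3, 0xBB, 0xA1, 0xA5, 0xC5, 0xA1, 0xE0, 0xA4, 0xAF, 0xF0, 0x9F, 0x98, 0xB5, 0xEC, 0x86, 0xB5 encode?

Byte at offset 0: 0xF3 = 11110011 → 4-byte char (#1). Advance 4.
Byte at offset 4: 0xC5 = 11000101 → 2-byte char (#2). Advance 2.
Byte at offset 6: 0xE0 = 11100000 → 3-byte char (#3). Advance 3.
Byte at offset 9: 0xF0 = 11110000 → 4-byte char (#4). Advance 4.
Byte at offset 13: 0xEC = 11101100 → 3-byte char (#5). Advance 3.
Reached end at offset 16 after 5 code points.

5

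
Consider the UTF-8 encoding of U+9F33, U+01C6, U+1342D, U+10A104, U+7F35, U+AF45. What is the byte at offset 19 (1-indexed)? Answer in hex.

0x85

1-indexed offset 19 is 0-indexed offset 18.
U+9F33 → 3-byte form E9 BC B3 at offsets 0–2.
U+01C6 → 2-byte form C7 86 at offsets 3–4.
U+1342D → 4-byte form F0 93 90 AD at offsets 5–8.
U+10A104 → 4-byte form F4 8A 84 84 at offsets 9–12.
U+7F35 → 3-byte form E7 BC B5 at offsets 13–15.
U+AF45 → 3-byte form EA BD 85 at offsets 16–18.
Offset 18 falls in char 6's range; it's byte 3 of EA BD 85 = 0x85.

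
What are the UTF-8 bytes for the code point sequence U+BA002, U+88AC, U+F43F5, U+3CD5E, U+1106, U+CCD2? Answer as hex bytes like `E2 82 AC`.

U+BA002: 4-byte form → F2 BA 80 82.
U+88AC: 3-byte form → E8 A2 AC.
U+F43F5: 4-byte form → F3 B4 8F B5.
U+3CD5E: 4-byte form → F0 BC B5 9E.
U+1106: 3-byte form → E1 84 86.
U+CCD2: 3-byte form → EC B3 92.
Concatenated (21 bytes): F2 BA 80 82 E8 A2 AC F3 B4 8F B5 F0 BC B5 9E E1 84 86 EC B3 92.

F2 BA 80 82 E8 A2 AC F3 B4 8F B5 F0 BC B5 9E E1 84 86 EC B3 92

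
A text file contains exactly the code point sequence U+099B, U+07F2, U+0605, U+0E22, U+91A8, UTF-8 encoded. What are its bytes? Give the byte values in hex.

U+099B: 3-byte form → E0 A6 9B.
U+07F2: 2-byte form → DF B2.
U+0605: 2-byte form → D8 85.
U+0E22: 3-byte form → E0 B8 A2.
U+91A8: 3-byte form → E9 86 A8.
Concatenated (13 bytes): E0 A6 9B DF B2 D8 85 E0 B8 A2 E9 86 A8.

E0 A6 9B DF B2 D8 85 E0 B8 A2 E9 86 A8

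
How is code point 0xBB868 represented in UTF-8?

U+BB868 = 0xBB868 = 768104 decimal. In range U+10000–U+10FFFF → 4-byte form: 11110xxx 10xxxxxx 10xxxxxx 10xxxxxx.
Binary (21 bits): 010111011100001101000.
Split 3+6+6+6: 010 | 111011 | 100001 | 101000.
Byte 1: 11110010 = 0xF2.
Byte 2: 10111011 = 0xBB.
Byte 3: 10100001 = 0xA1.
Byte 4: 10101000 = 0xA8.

F2 BB A1 A8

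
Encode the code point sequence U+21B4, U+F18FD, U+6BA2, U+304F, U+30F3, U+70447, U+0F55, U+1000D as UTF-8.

E2 86 B4 F3 B1 A3 BD E6 AE A2 E3 81 8F E3 83 B3 F1 B0 91 87 E0 BD 95 F0 90 80 8D

U+21B4: 3-byte form → E2 86 B4.
U+F18FD: 4-byte form → F3 B1 A3 BD.
U+6BA2: 3-byte form → E6 AE A2.
U+304F: 3-byte form → E3 81 8F.
U+30F3: 3-byte form → E3 83 B3.
U+70447: 4-byte form → F1 B0 91 87.
U+0F55: 3-byte form → E0 BD 95.
U+1000D: 4-byte form → F0 90 80 8D.
Concatenated (27 bytes): E2 86 B4 F3 B1 A3 BD E6 AE A2 E3 81 8F E3 83 B3 F1 B0 91 87 E0 BD 95 F0 90 80 8D.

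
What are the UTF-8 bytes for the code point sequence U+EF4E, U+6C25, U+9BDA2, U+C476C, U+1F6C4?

U+EF4E: 3-byte form → EE BD 8E.
U+6C25: 3-byte form → E6 B0 A5.
U+9BDA2: 4-byte form → F2 9B B6 A2.
U+C476C: 4-byte form → F3 84 9D AC.
U+1F6C4: 4-byte form → F0 9F 9B 84.
Concatenated (18 bytes): EE BD 8E E6 B0 A5 F2 9B B6 A2 F3 84 9D AC F0 9F 9B 84.

EE BD 8E E6 B0 A5 F2 9B B6 A2 F3 84 9D AC F0 9F 9B 84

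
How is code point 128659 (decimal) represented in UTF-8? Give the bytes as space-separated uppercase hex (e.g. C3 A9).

F0 9F 9A 93

U+1F693 = 0x1F693 = 128659 decimal. In range U+10000–U+10FFFF → 4-byte form: 11110xxx 10xxxxxx 10xxxxxx 10xxxxxx.
Binary (21 bits): 000011111011010010011.
Split 3+6+6+6: 000 | 011111 | 011010 | 010011.
Byte 1: 11110000 = 0xF0.
Byte 2: 10011111 = 0x9F.
Byte 3: 10011010 = 0x9A.
Byte 4: 10010011 = 0x93.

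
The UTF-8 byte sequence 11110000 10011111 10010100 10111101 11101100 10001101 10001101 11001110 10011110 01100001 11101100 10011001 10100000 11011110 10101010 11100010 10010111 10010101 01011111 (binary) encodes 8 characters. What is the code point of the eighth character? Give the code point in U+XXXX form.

Offset 0: leading byte 0xF0 = 11110000 → 4-byte char #1 = F0 9F 94 BD.
Offset 4: leading byte 0xEC = 11101100 → 3-byte char #2 = EC 8D 8D.
Offset 7: leading byte 0xCE = 11001110 → 2-byte char #3 = CE 9E.
Offset 9: leading byte 0x61 = 01100001 → 1-byte char #4 = 61.
Offset 10: leading byte 0xEC = 11101100 → 3-byte char #5 = EC 99 A0.
Offset 13: leading byte 0xDE = 11011110 → 2-byte char #6 = DE AA.
Offset 15: leading byte 0xE2 = 11100010 → 3-byte char #7 = E2 97 95.
Offset 18: leading byte 0x5F = 01011111 → 1-byte char #8 = 5F.
Leading byte 0x5F = 01011111 matches 0xxxxxxx → 1-byte sequence.
Byte 1: 0x5F = 01011111, payload 1011111 (7 bits).
Concatenate: 1011111 = 0x5F (7 bits → U+005F).

U+005F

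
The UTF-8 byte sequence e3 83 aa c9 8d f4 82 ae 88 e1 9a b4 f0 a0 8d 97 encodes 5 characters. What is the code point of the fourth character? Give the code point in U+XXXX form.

U+16B4

Offset 0: leading byte 0xE3 = 11100011 → 3-byte char #1 = E3 83 AA.
Offset 3: leading byte 0xC9 = 11001001 → 2-byte char #2 = C9 8D.
Offset 5: leading byte 0xF4 = 11110100 → 4-byte char #3 = F4 82 AE 88.
Offset 9: leading byte 0xE1 = 11100001 → 3-byte char #4 = E1 9A B4.
Leading byte 0xE1 = 11100001 matches 1110xxxx → 3-byte sequence.
Byte 1: 0xE1 = 11100001, payload 0001 (4 bits).
Byte 2: 0x9A = 10011010 (10xxxxxx ✓), payload 011010.
Byte 3: 0xB4 = 10110100 (10xxxxxx ✓), payload 110100.
Concatenate: 0001011010110100 = 0x16B4 (16 bits → U+16B4).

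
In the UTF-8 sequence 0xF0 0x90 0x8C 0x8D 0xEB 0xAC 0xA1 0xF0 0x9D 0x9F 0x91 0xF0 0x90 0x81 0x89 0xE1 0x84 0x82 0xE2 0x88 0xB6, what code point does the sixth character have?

Offset 0: leading byte 0xF0 = 11110000 → 4-byte char #1 = F0 90 8C 8D.
Offset 4: leading byte 0xEB = 11101011 → 3-byte char #2 = EB AC A1.
Offset 7: leading byte 0xF0 = 11110000 → 4-byte char #3 = F0 9D 9F 91.
Offset 11: leading byte 0xF0 = 11110000 → 4-byte char #4 = F0 90 81 89.
Offset 15: leading byte 0xE1 = 11100001 → 3-byte char #5 = E1 84 82.
Offset 18: leading byte 0xE2 = 11100010 → 3-byte char #6 = E2 88 B6.
Leading byte 0xE2 = 11100010 matches 1110xxxx → 3-byte sequence.
Byte 1: 0xE2 = 11100010, payload 0010 (4 bits).
Byte 2: 0x88 = 10001000 (10xxxxxx ✓), payload 001000.
Byte 3: 0xB6 = 10110110 (10xxxxxx ✓), payload 110110.
Concatenate: 0010001000110110 = 0x2236 (16 bits → U+2236).

U+2236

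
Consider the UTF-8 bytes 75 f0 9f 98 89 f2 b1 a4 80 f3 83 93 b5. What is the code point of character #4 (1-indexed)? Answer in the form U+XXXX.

Offset 0: leading byte 0x75 = 01110101 → 1-byte char #1 = 75.
Offset 1: leading byte 0xF0 = 11110000 → 4-byte char #2 = F0 9F 98 89.
Offset 5: leading byte 0xF2 = 11110010 → 4-byte char #3 = F2 B1 A4 80.
Offset 9: leading byte 0xF3 = 11110011 → 4-byte char #4 = F3 83 93 B5.
Leading byte 0xF3 = 11110011 matches 11110xxx → 4-byte sequence.
Byte 1: 0xF3 = 11110011, payload 011 (3 bits).
Byte 2: 0x83 = 10000011 (10xxxxxx ✓), payload 000011.
Byte 3: 0x93 = 10010011 (10xxxxxx ✓), payload 010011.
Byte 4: 0xB5 = 10110101 (10xxxxxx ✓), payload 110101.
Concatenate: 011000011010011110101 = 0xC34F5 (21 bits → U+C34F5).

U+C34F5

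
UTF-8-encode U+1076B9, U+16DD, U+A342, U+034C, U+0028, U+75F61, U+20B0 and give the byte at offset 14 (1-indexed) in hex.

0xF1

1-indexed offset 14 is 0-indexed offset 13.
U+1076B9 → 4-byte form F4 87 9A B9 at offsets 0–3.
U+16DD → 3-byte form E1 9B 9D at offsets 4–6.
U+A342 → 3-byte form EA 8D 82 at offsets 7–9.
U+034C → 2-byte form CD 8C at offsets 10–11.
U+0028 → 1-byte form 28 at offsets 12–12.
U+75F61 → 4-byte form F1 B5 BD A1 at offsets 13–16.
Offset 13 falls in char 6's range; it's byte 1 of F1 B5 BD A1 = 0xF1.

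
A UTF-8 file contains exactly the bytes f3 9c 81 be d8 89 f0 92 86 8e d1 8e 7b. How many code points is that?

5

Byte at offset 0: 0xF3 = 11110011 → 4-byte char (#1). Advance 4.
Byte at offset 4: 0xD8 = 11011000 → 2-byte char (#2). Advance 2.
Byte at offset 6: 0xF0 = 11110000 → 4-byte char (#3). Advance 4.
Byte at offset 10: 0xD1 = 11010001 → 2-byte char (#4). Advance 2.
Byte at offset 12: 0x7B = 01111011 → 1-byte char (#5). Advance 1.
Reached end at offset 13 after 5 code points.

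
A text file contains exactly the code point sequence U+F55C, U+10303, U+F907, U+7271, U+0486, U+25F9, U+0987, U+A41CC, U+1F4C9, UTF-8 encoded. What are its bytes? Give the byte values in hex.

EF 95 9C F0 90 8C 83 EF A4 87 E7 89 B1 D2 86 E2 97 B9 E0 A6 87 F2 A4 87 8C F0 9F 93 89

U+F55C: 3-byte form → EF 95 9C.
U+10303: 4-byte form → F0 90 8C 83.
U+F907: 3-byte form → EF A4 87.
U+7271: 3-byte form → E7 89 B1.
U+0486: 2-byte form → D2 86.
U+25F9: 3-byte form → E2 97 B9.
U+0987: 3-byte form → E0 A6 87.
U+A41CC: 4-byte form → F2 A4 87 8C.
U+1F4C9: 4-byte form → F0 9F 93 89.
Concatenated (29 bytes): EF 95 9C F0 90 8C 83 EF A4 87 E7 89 B1 D2 86 E2 97 B9 E0 A6 87 F2 A4 87 8C F0 9F 93 89.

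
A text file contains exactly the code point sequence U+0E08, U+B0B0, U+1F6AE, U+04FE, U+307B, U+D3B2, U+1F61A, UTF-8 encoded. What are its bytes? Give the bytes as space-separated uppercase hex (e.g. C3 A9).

U+0E08: 3-byte form → E0 B8 88.
U+B0B0: 3-byte form → EB 82 B0.
U+1F6AE: 4-byte form → F0 9F 9A AE.
U+04FE: 2-byte form → D3 BE.
U+307B: 3-byte form → E3 81 BB.
U+D3B2: 3-byte form → ED 8E B2.
U+1F61A: 4-byte form → F0 9F 98 9A.
Concatenated (22 bytes): E0 B8 88 EB 82 B0 F0 9F 9A AE D3 BE E3 81 BB ED 8E B2 F0 9F 98 9A.

E0 B8 88 EB 82 B0 F0 9F 9A AE D3 BE E3 81 BB ED 8E B2 F0 9F 98 9A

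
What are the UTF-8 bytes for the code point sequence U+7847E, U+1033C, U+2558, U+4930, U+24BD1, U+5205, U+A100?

U+7847E: 4-byte form → F1 B8 91 BE.
U+1033C: 4-byte form → F0 90 8C BC.
U+2558: 3-byte form → E2 95 98.
U+4930: 3-byte form → E4 A4 B0.
U+24BD1: 4-byte form → F0 A4 AF 91.
U+5205: 3-byte form → E5 88 85.
U+A100: 3-byte form → EA 84 80.
Concatenated (24 bytes): F1 B8 91 BE F0 90 8C BC E2 95 98 E4 A4 B0 F0 A4 AF 91 E5 88 85 EA 84 80.

F1 B8 91 BE F0 90 8C BC E2 95 98 E4 A4 B0 F0 A4 AF 91 E5 88 85 EA 84 80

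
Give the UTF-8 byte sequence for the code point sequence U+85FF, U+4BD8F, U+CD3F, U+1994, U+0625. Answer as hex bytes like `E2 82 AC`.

E8 97 BF F1 8B B6 8F EC B4 BF E1 A6 94 D8 A5

U+85FF: 3-byte form → E8 97 BF.
U+4BD8F: 4-byte form → F1 8B B6 8F.
U+CD3F: 3-byte form → EC B4 BF.
U+1994: 3-byte form → E1 A6 94.
U+0625: 2-byte form → D8 A5.
Concatenated (15 bytes): E8 97 BF F1 8B B6 8F EC B4 BF E1 A6 94 D8 A5.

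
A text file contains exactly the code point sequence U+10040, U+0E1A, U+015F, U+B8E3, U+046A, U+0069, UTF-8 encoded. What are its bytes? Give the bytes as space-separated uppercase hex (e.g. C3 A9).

U+10040: 4-byte form → F0 90 81 80.
U+0E1A: 3-byte form → E0 B8 9A.
U+015F: 2-byte form → C5 9F.
U+B8E3: 3-byte form → EB A3 A3.
U+046A: 2-byte form → D1 AA.
U+0069: 1-byte form → 69.
Concatenated (15 bytes): F0 90 81 80 E0 B8 9A C5 9F EB A3 A3 D1 AA 69.

F0 90 81 80 E0 B8 9A C5 9F EB A3 A3 D1 AA 69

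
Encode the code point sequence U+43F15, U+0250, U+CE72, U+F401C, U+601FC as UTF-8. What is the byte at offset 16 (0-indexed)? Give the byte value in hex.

0xBC

U+43F15 → 4-byte form F1 83 BC 95 at offsets 0–3.
U+0250 → 2-byte form C9 90 at offsets 4–5.
U+CE72 → 3-byte form EC B9 B2 at offsets 6–8.
U+F401C → 4-byte form F3 B4 80 9C at offsets 9–12.
U+601FC → 4-byte form F1 A0 87 BC at offsets 13–16.
Offset 16 falls in char 5's range; it's byte 4 of F1 A0 87 BC = 0xBC.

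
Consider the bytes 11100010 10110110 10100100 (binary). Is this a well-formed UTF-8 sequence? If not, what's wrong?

valid

Leading byte 0xE2 = 11100010 → 3-byte form.
Continuation bytes 0xB6=10110110, 0xA4=10100100 all match 10xxxxxx.
Decoded value 0x2DA4 is ≥ 0x800 (shortest form) and not a surrogate.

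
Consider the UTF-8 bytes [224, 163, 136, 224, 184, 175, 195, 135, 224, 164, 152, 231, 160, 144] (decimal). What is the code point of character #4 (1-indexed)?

U+0918

Offset 0: leading byte 0xE0 = 11100000 → 3-byte char #1 = E0 A3 88.
Offset 3: leading byte 0xE0 = 11100000 → 3-byte char #2 = E0 B8 AF.
Offset 6: leading byte 0xC3 = 11000011 → 2-byte char #3 = C3 87.
Offset 8: leading byte 0xE0 = 11100000 → 3-byte char #4 = E0 A4 98.
Leading byte 0xE0 = 11100000 matches 1110xxxx → 3-byte sequence.
Byte 1: 0xE0 = 11100000, payload 0000 (4 bits).
Byte 2: 0xA4 = 10100100 (10xxxxxx ✓), payload 100100.
Byte 3: 0x98 = 10011000 (10xxxxxx ✓), payload 011000.
Concatenate: 0000100100011000 = 0x918 (16 bits → U+0918).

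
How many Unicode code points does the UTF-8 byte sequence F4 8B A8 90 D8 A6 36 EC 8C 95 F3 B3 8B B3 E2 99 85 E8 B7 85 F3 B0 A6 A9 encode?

Byte at offset 0: 0xF4 = 11110100 → 4-byte char (#1). Advance 4.
Byte at offset 4: 0xD8 = 11011000 → 2-byte char (#2). Advance 2.
Byte at offset 6: 0x36 = 00110110 → 1-byte char (#3). Advance 1.
Byte at offset 7: 0xEC = 11101100 → 3-byte char (#4). Advance 3.
Byte at offset 10: 0xF3 = 11110011 → 4-byte char (#5). Advance 4.
Byte at offset 14: 0xE2 = 11100010 → 3-byte char (#6). Advance 3.
Byte at offset 17: 0xE8 = 11101000 → 3-byte char (#7). Advance 3.
Byte at offset 20: 0xF3 = 11110011 → 4-byte char (#8). Advance 4.
Reached end at offset 24 after 8 code points.

8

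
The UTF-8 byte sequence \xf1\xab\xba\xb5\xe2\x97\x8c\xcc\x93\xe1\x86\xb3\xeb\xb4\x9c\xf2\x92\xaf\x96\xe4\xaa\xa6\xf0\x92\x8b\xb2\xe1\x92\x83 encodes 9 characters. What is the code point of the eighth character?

Offset 0: leading byte 0xF1 = 11110001 → 4-byte char #1 = F1 AB BA B5.
Offset 4: leading byte 0xE2 = 11100010 → 3-byte char #2 = E2 97 8C.
Offset 7: leading byte 0xCC = 11001100 → 2-byte char #3 = CC 93.
Offset 9: leading byte 0xE1 = 11100001 → 3-byte char #4 = E1 86 B3.
Offset 12: leading byte 0xEB = 11101011 → 3-byte char #5 = EB B4 9C.
Offset 15: leading byte 0xF2 = 11110010 → 4-byte char #6 = F2 92 AF 96.
Offset 19: leading byte 0xE4 = 11100100 → 3-byte char #7 = E4 AA A6.
Offset 22: leading byte 0xF0 = 11110000 → 4-byte char #8 = F0 92 8B B2.
Leading byte 0xF0 = 11110000 matches 11110xxx → 4-byte sequence.
Byte 1: 0xF0 = 11110000, payload 000 (3 bits).
Byte 2: 0x92 = 10010010 (10xxxxxx ✓), payload 010010.
Byte 3: 0x8B = 10001011 (10xxxxxx ✓), payload 001011.
Byte 4: 0xB2 = 10110010 (10xxxxxx ✓), payload 110010.
Concatenate: 000010010001011110010 = 0x122F2 (21 bits → U+122F2).

U+122F2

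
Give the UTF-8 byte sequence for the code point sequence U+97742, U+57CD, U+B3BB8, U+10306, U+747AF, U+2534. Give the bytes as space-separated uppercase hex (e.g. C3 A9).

U+97742: 4-byte form → F2 97 9D 82.
U+57CD: 3-byte form → E5 9F 8D.
U+B3BB8: 4-byte form → F2 B3 AE B8.
U+10306: 4-byte form → F0 90 8C 86.
U+747AF: 4-byte form → F1 B4 9E AF.
U+2534: 3-byte form → E2 94 B4.
Concatenated (22 bytes): F2 97 9D 82 E5 9F 8D F2 B3 AE B8 F0 90 8C 86 F1 B4 9E AF E2 94 B4.

F2 97 9D 82 E5 9F 8D F2 B3 AE B8 F0 90 8C 86 F1 B4 9E AF E2 94 B4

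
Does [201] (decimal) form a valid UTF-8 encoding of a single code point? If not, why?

Leading byte 0xC9 = 11001001 → 2-byte form, but only 1 byte is present.

invalid (sequence truncated)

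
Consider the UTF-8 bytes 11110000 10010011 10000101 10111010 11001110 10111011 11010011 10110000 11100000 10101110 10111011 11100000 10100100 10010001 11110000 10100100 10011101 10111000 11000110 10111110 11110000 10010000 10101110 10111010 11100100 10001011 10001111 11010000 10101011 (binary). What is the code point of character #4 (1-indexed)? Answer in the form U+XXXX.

U+0BBB

Offset 0: leading byte 0xF0 = 11110000 → 4-byte char #1 = F0 93 85 BA.
Offset 4: leading byte 0xCE = 11001110 → 2-byte char #2 = CE BB.
Offset 6: leading byte 0xD3 = 11010011 → 2-byte char #3 = D3 B0.
Offset 8: leading byte 0xE0 = 11100000 → 3-byte char #4 = E0 AE BB.
Leading byte 0xE0 = 11100000 matches 1110xxxx → 3-byte sequence.
Byte 1: 0xE0 = 11100000, payload 0000 (4 bits).
Byte 2: 0xAE = 10101110 (10xxxxxx ✓), payload 101110.
Byte 3: 0xBB = 10111011 (10xxxxxx ✓), payload 111011.
Concatenate: 0000101110111011 = 0xBBB (16 bits → U+0BBB).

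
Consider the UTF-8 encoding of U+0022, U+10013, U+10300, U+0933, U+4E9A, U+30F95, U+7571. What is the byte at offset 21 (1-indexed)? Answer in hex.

1-indexed offset 21 is 0-indexed offset 20.
U+0022 → 1-byte form 22 at offsets 0–0.
U+10013 → 4-byte form F0 90 80 93 at offsets 1–4.
U+10300 → 4-byte form F0 90 8C 80 at offsets 5–8.
U+0933 → 3-byte form E0 A4 B3 at offsets 9–11.
U+4E9A → 3-byte form E4 BA 9A at offsets 12–14.
U+30F95 → 4-byte form F0 B0 BE 95 at offsets 15–18.
U+7571 → 3-byte form E7 95 B1 at offsets 19–21.
Offset 20 falls in char 7's range; it's byte 2 of E7 95 B1 = 0x95.

0x95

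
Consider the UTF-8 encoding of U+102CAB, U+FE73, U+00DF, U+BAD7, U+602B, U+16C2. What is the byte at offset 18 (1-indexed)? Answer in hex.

0x82

1-indexed offset 18 is 0-indexed offset 17.
U+102CAB → 4-byte form F4 82 B2 AB at offsets 0–3.
U+FE73 → 3-byte form EF B9 B3 at offsets 4–6.
U+00DF → 2-byte form C3 9F at offsets 7–8.
U+BAD7 → 3-byte form EB AB 97 at offsets 9–11.
U+602B → 3-byte form E6 80 AB at offsets 12–14.
U+16C2 → 3-byte form E1 9B 82 at offsets 15–17.
Offset 17 falls in char 6's range; it's byte 3 of E1 9B 82 = 0x82.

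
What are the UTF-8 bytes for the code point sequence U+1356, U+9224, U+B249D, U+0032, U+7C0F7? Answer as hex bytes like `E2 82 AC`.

E1 8D 96 E9 88 A4 F2 B2 92 9D 32 F1 BC 83 B7

U+1356: 3-byte form → E1 8D 96.
U+9224: 3-byte form → E9 88 A4.
U+B249D: 4-byte form → F2 B2 92 9D.
U+0032: 1-byte form → 32.
U+7C0F7: 4-byte form → F1 BC 83 B7.
Concatenated (15 bytes): E1 8D 96 E9 88 A4 F2 B2 92 9D 32 F1 BC 83 B7.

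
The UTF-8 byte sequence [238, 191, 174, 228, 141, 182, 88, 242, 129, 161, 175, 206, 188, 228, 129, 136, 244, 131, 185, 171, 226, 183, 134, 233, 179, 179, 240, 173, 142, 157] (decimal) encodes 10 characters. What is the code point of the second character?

Offset 0: leading byte 0xEE = 11101110 → 3-byte char #1 = EE BF AE.
Offset 3: leading byte 0xE4 = 11100100 → 3-byte char #2 = E4 8D B6.
Leading byte 0xE4 = 11100100 matches 1110xxxx → 3-byte sequence.
Byte 1: 0xE4 = 11100100, payload 0100 (4 bits).
Byte 2: 0x8D = 10001101 (10xxxxxx ✓), payload 001101.
Byte 3: 0xB6 = 10110110 (10xxxxxx ✓), payload 110110.
Concatenate: 0100001101110110 = 0x4376 (16 bits → U+4376).

U+4376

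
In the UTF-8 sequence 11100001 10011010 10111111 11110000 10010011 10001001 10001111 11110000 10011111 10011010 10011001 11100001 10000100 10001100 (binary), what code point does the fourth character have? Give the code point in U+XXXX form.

Offset 0: leading byte 0xE1 = 11100001 → 3-byte char #1 = E1 9A BF.
Offset 3: leading byte 0xF0 = 11110000 → 4-byte char #2 = F0 93 89 8F.
Offset 7: leading byte 0xF0 = 11110000 → 4-byte char #3 = F0 9F 9A 99.
Offset 11: leading byte 0xE1 = 11100001 → 3-byte char #4 = E1 84 8C.
Leading byte 0xE1 = 11100001 matches 1110xxxx → 3-byte sequence.
Byte 1: 0xE1 = 11100001, payload 0001 (4 bits).
Byte 2: 0x84 = 10000100 (10xxxxxx ✓), payload 000100.
Byte 3: 0x8C = 10001100 (10xxxxxx ✓), payload 001100.
Concatenate: 0001000100001100 = 0x110C (16 bits → U+110C).

U+110C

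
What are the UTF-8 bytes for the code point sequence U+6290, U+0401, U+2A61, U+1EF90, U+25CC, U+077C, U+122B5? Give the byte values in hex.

U+6290: 3-byte form → E6 8A 90.
U+0401: 2-byte form → D0 81.
U+2A61: 3-byte form → E2 A9 A1.
U+1EF90: 4-byte form → F0 9E BE 90.
U+25CC: 3-byte form → E2 97 8C.
U+077C: 2-byte form → DD BC.
U+122B5: 4-byte form → F0 92 8A B5.
Concatenated (21 bytes): E6 8A 90 D0 81 E2 A9 A1 F0 9E BE 90 E2 97 8C DD BC F0 92 8A B5.

E6 8A 90 D0 81 E2 A9 A1 F0 9E BE 90 E2 97 8C DD BC F0 92 8A B5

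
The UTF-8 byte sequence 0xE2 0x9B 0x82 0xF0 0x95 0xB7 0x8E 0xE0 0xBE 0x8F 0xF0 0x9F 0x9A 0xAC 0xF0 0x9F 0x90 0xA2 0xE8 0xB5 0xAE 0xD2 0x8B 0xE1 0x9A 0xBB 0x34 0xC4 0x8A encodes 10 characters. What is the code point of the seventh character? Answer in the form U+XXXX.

Offset 0: leading byte 0xE2 = 11100010 → 3-byte char #1 = E2 9B 82.
Offset 3: leading byte 0xF0 = 11110000 → 4-byte char #2 = F0 95 B7 8E.
Offset 7: leading byte 0xE0 = 11100000 → 3-byte char #3 = E0 BE 8F.
Offset 10: leading byte 0xF0 = 11110000 → 4-byte char #4 = F0 9F 9A AC.
Offset 14: leading byte 0xF0 = 11110000 → 4-byte char #5 = F0 9F 90 A2.
Offset 18: leading byte 0xE8 = 11101000 → 3-byte char #6 = E8 B5 AE.
Offset 21: leading byte 0xD2 = 11010010 → 2-byte char #7 = D2 8B.
Leading byte 0xD2 = 11010010 matches 110xxxxx → 2-byte sequence.
Byte 1: 0xD2 = 11010010, payload 10010 (5 bits).
Byte 2: 0x8B = 10001011 (10xxxxxx ✓), payload 001011.
Concatenate: 10010001011 = 0x48B (11 bits → U+048B).

U+048B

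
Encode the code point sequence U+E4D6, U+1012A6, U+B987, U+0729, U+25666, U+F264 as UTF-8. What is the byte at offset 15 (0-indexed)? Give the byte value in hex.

U+E4D6 → 3-byte form EE 93 96 at offsets 0–2.
U+1012A6 → 4-byte form F4 81 8A A6 at offsets 3–6.
U+B987 → 3-byte form EB A6 87 at offsets 7–9.
U+0729 → 2-byte form DC A9 at offsets 10–11.
U+25666 → 4-byte form F0 A5 99 A6 at offsets 12–15.
Offset 15 falls in char 5's range; it's byte 4 of F0 A5 99 A6 = 0xA6.

0xA6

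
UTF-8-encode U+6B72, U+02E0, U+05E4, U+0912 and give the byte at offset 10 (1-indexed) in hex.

1-indexed offset 10 is 0-indexed offset 9.
U+6B72 → 3-byte form E6 AD B2 at offsets 0–2.
U+02E0 → 2-byte form CB A0 at offsets 3–4.
U+05E4 → 2-byte form D7 A4 at offsets 5–6.
U+0912 → 3-byte form E0 A4 92 at offsets 7–9.
Offset 9 falls in char 4's range; it's byte 3 of E0 A4 92 = 0x92.

0x92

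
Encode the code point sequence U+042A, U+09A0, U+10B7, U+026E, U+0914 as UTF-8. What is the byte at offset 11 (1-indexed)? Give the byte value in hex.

0xE0

1-indexed offset 11 is 0-indexed offset 10.
U+042A → 2-byte form D0 AA at offsets 0–1.
U+09A0 → 3-byte form E0 A6 A0 at offsets 2–4.
U+10B7 → 3-byte form E1 82 B7 at offsets 5–7.
U+026E → 2-byte form C9 AE at offsets 8–9.
U+0914 → 3-byte form E0 A4 94 at offsets 10–12.
Offset 10 falls in char 5's range; it's byte 1 of E0 A4 94 = 0xE0.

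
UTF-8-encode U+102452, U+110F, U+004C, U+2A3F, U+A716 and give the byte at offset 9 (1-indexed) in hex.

0xE2

1-indexed offset 9 is 0-indexed offset 8.
U+102452 → 4-byte form F4 82 91 92 at offsets 0–3.
U+110F → 3-byte form E1 84 8F at offsets 4–6.
U+004C → 1-byte form 4C at offsets 7–7.
U+2A3F → 3-byte form E2 A8 BF at offsets 8–10.
Offset 8 falls in char 4's range; it's byte 1 of E2 A8 BF = 0xE2.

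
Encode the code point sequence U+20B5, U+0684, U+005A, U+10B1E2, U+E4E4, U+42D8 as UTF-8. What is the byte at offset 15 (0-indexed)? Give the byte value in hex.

U+20B5 → 3-byte form E2 82 B5 at offsets 0–2.
U+0684 → 2-byte form DA 84 at offsets 3–4.
U+005A → 1-byte form 5A at offsets 5–5.
U+10B1E2 → 4-byte form F4 8B 87 A2 at offsets 6–9.
U+E4E4 → 3-byte form EE 93 A4 at offsets 10–12.
U+42D8 → 3-byte form E4 8B 98 at offsets 13–15.
Offset 15 falls in char 6's range; it's byte 3 of E4 8B 98 = 0x98.

0x98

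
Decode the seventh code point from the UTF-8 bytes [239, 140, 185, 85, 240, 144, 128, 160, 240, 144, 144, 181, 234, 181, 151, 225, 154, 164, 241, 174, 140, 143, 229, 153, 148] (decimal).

U+6E30F

Offset 0: leading byte 0xEF = 11101111 → 3-byte char #1 = EF 8C B9.
Offset 3: leading byte 0x55 = 01010101 → 1-byte char #2 = 55.
Offset 4: leading byte 0xF0 = 11110000 → 4-byte char #3 = F0 90 80 A0.
Offset 8: leading byte 0xF0 = 11110000 → 4-byte char #4 = F0 90 90 B5.
Offset 12: leading byte 0xEA = 11101010 → 3-byte char #5 = EA B5 97.
Offset 15: leading byte 0xE1 = 11100001 → 3-byte char #6 = E1 9A A4.
Offset 18: leading byte 0xF1 = 11110001 → 4-byte char #7 = F1 AE 8C 8F.
Leading byte 0xF1 = 11110001 matches 11110xxx → 4-byte sequence.
Byte 1: 0xF1 = 11110001, payload 001 (3 bits).
Byte 2: 0xAE = 10101110 (10xxxxxx ✓), payload 101110.
Byte 3: 0x8C = 10001100 (10xxxxxx ✓), payload 001100.
Byte 4: 0x8F = 10001111 (10xxxxxx ✓), payload 001111.
Concatenate: 001101110001100001111 = 0x6E30F (21 bits → U+6E30F).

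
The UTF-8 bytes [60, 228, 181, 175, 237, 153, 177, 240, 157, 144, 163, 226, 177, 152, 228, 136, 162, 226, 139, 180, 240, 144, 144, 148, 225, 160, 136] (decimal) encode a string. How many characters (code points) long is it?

Byte at offset 0: 0x3C = 00111100 → 1-byte char (#1). Advance 1.
Byte at offset 1: 0xE4 = 11100100 → 3-byte char (#2). Advance 3.
Byte at offset 4: 0xED = 11101101 → 3-byte char (#3). Advance 3.
Byte at offset 7: 0xF0 = 11110000 → 4-byte char (#4). Advance 4.
Byte at offset 11: 0xE2 = 11100010 → 3-byte char (#5). Advance 3.
Byte at offset 14: 0xE4 = 11100100 → 3-byte char (#6). Advance 3.
Byte at offset 17: 0xE2 = 11100010 → 3-byte char (#7). Advance 3.
Byte at offset 20: 0xF0 = 11110000 → 4-byte char (#8). Advance 4.
Byte at offset 24: 0xE1 = 11100001 → 3-byte char (#9). Advance 3.
Reached end at offset 27 after 9 code points.

9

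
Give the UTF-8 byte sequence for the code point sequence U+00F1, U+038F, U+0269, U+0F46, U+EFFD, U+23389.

C3 B1 CE 8F C9 A9 E0 BD 86 EE BF BD F0 A3 8E 89

U+00F1: 2-byte form → C3 B1.
U+038F: 2-byte form → CE 8F.
U+0269: 2-byte form → C9 A9.
U+0F46: 3-byte form → E0 BD 86.
U+EFFD: 3-byte form → EE BF BD.
U+23389: 4-byte form → F0 A3 8E 89.
Concatenated (16 bytes): C3 B1 CE 8F C9 A9 E0 BD 86 EE BF BD F0 A3 8E 89.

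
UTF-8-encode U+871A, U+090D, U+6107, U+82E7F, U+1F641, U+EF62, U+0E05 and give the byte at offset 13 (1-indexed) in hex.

0xBF

1-indexed offset 13 is 0-indexed offset 12.
U+871A → 3-byte form E8 9C 9A at offsets 0–2.
U+090D → 3-byte form E0 A4 8D at offsets 3–5.
U+6107 → 3-byte form E6 84 87 at offsets 6–8.
U+82E7F → 4-byte form F2 82 B9 BF at offsets 9–12.
Offset 12 falls in char 4's range; it's byte 4 of F2 82 B9 BF = 0xBF.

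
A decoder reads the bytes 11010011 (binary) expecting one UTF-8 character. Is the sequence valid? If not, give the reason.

Leading byte 0xD3 = 11010011 → 2-byte form, but only 1 byte is present.

invalid (sequence truncated)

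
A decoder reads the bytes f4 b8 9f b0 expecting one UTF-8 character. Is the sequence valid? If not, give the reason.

invalid (encodes a value above U+10FFFF)

Leading byte 0xF4 = 11110100 → 4-byte form.
Payload = 0x1387F0, which exceeds U+10FFFF, the maximum Unicode code point. (Leading bytes F5–FF, or F4 followed by ≥ 0x90, are invalid.)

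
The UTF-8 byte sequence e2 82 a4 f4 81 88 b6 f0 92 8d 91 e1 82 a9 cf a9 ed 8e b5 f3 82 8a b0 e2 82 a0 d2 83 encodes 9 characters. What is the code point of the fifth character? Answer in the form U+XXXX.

Offset 0: leading byte 0xE2 = 11100010 → 3-byte char #1 = E2 82 A4.
Offset 3: leading byte 0xF4 = 11110100 → 4-byte char #2 = F4 81 88 B6.
Offset 7: leading byte 0xF0 = 11110000 → 4-byte char #3 = F0 92 8D 91.
Offset 11: leading byte 0xE1 = 11100001 → 3-byte char #4 = E1 82 A9.
Offset 14: leading byte 0xCF = 11001111 → 2-byte char #5 = CF A9.
Leading byte 0xCF = 11001111 matches 110xxxxx → 2-byte sequence.
Byte 1: 0xCF = 11001111, payload 01111 (5 bits).
Byte 2: 0xA9 = 10101001 (10xxxxxx ✓), payload 101001.
Concatenate: 01111101001 = 0x3E9 (11 bits → U+03E9).

U+03E9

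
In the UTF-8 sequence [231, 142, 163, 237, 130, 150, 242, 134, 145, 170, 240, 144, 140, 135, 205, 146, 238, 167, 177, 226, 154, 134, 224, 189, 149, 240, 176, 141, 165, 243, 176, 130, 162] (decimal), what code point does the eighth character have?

U+0F55

Offset 0: leading byte 0xE7 = 11100111 → 3-byte char #1 = E7 8E A3.
Offset 3: leading byte 0xED = 11101101 → 3-byte char #2 = ED 82 96.
Offset 6: leading byte 0xF2 = 11110010 → 4-byte char #3 = F2 86 91 AA.
Offset 10: leading byte 0xF0 = 11110000 → 4-byte char #4 = F0 90 8C 87.
Offset 14: leading byte 0xCD = 11001101 → 2-byte char #5 = CD 92.
Offset 16: leading byte 0xEE = 11101110 → 3-byte char #6 = EE A7 B1.
Offset 19: leading byte 0xE2 = 11100010 → 3-byte char #7 = E2 9A 86.
Offset 22: leading byte 0xE0 = 11100000 → 3-byte char #8 = E0 BD 95.
Leading byte 0xE0 = 11100000 matches 1110xxxx → 3-byte sequence.
Byte 1: 0xE0 = 11100000, payload 0000 (4 bits).
Byte 2: 0xBD = 10111101 (10xxxxxx ✓), payload 111101.
Byte 3: 0x95 = 10010101 (10xxxxxx ✓), payload 010101.
Concatenate: 0000111101010101 = 0xF55 (16 bits → U+0F55).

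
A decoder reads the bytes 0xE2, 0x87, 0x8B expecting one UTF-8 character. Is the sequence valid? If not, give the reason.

valid

Leading byte 0xE2 = 11100010 → 3-byte form.
Continuation bytes 0x87=10000111, 0x8B=10001011 all match 10xxxxxx.
Decoded value 0x21CB is ≥ 0x800 (shortest form) and not a surrogate.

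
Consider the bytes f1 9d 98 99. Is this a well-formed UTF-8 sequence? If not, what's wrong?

valid

Leading byte 0xF1 = 11110001 → 4-byte form.
Continuation bytes 0x9D=10011101, 0x98=10011000, 0x99=10011001 all match 10xxxxxx.
Decoded value 0x5D619 is ≥ 0x10000 (shortest form) and not a surrogate.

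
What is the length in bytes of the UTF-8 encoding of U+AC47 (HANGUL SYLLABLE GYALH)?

3

U+AC47 = 0xAC47. UTF-8 uses 1 byte below 0x80, 2 below 0x800, 3 below 0x10000, 4 up to 0x10FFFF. 0xAC47 is in U+0800–U+FFFF → 3 bytes.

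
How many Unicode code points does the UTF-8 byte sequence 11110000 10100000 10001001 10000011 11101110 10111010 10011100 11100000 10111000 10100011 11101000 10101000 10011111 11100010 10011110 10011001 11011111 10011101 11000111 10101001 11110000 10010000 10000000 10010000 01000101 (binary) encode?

Byte at offset 0: 0xF0 = 11110000 → 4-byte char (#1). Advance 4.
Byte at offset 4: 0xEE = 11101110 → 3-byte char (#2). Advance 3.
Byte at offset 7: 0xE0 = 11100000 → 3-byte char (#3). Advance 3.
Byte at offset 10: 0xE8 = 11101000 → 3-byte char (#4). Advance 3.
Byte at offset 13: 0xE2 = 11100010 → 3-byte char (#5). Advance 3.
Byte at offset 16: 0xDF = 11011111 → 2-byte char (#6). Advance 2.
Byte at offset 18: 0xC7 = 11000111 → 2-byte char (#7). Advance 2.
Byte at offset 20: 0xF0 = 11110000 → 4-byte char (#8). Advance 4.
Byte at offset 24: 0x45 = 01000101 → 1-byte char (#9). Advance 1.
Reached end at offset 25 after 9 code points.

9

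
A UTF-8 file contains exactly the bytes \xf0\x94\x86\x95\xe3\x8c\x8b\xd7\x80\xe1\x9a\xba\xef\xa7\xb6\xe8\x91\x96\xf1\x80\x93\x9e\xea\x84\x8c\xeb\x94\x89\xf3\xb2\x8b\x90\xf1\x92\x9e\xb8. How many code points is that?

Byte at offset 0: 0xF0 = 11110000 → 4-byte char (#1). Advance 4.
Byte at offset 4: 0xE3 = 11100011 → 3-byte char (#2). Advance 3.
Byte at offset 7: 0xD7 = 11010111 → 2-byte char (#3). Advance 2.
Byte at offset 9: 0xE1 = 11100001 → 3-byte char (#4). Advance 3.
Byte at offset 12: 0xEF = 11101111 → 3-byte char (#5). Advance 3.
Byte at offset 15: 0xE8 = 11101000 → 3-byte char (#6). Advance 3.
Byte at offset 18: 0xF1 = 11110001 → 4-byte char (#7). Advance 4.
Byte at offset 22: 0xEA = 11101010 → 3-byte char (#8). Advance 3.
Byte at offset 25: 0xEB = 11101011 → 3-byte char (#9). Advance 3.
Byte at offset 28: 0xF3 = 11110011 → 4-byte char (#10). Advance 4.
Byte at offset 32: 0xF1 = 11110001 → 4-byte char (#11). Advance 4.
Reached end at offset 36 after 11 code points.

11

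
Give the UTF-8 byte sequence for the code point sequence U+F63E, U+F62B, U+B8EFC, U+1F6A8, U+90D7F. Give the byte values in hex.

U+F63E: 3-byte form → EF 98 BE.
U+F62B: 3-byte form → EF 98 AB.
U+B8EFC: 4-byte form → F2 B8 BB BC.
U+1F6A8: 4-byte form → F0 9F 9A A8.
U+90D7F: 4-byte form → F2 90 B5 BF.
Concatenated (18 bytes): EF 98 BE EF 98 AB F2 B8 BB BC F0 9F 9A A8 F2 90 B5 BF.

EF 98 BE EF 98 AB F2 B8 BB BC F0 9F 9A A8 F2 90 B5 BF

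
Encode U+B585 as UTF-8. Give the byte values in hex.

EB 96 85

U+B585 = 0xB585 = 46469 decimal. In range U+0800–U+FFFF → 3-byte form: 1110xxxx 10xxxxxx 10xxxxxx.
Binary (16 bits): 1011010110000101.
Split 4+6+6: 1011 | 010110 | 000101.
Byte 1: 11101011 = 0xEB.
Byte 2: 10010110 = 0x96.
Byte 3: 10000101 = 0x85.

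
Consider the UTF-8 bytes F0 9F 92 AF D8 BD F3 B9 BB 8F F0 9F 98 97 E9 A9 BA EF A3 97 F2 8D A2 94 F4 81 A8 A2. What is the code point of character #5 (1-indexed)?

Offset 0: leading byte 0xF0 = 11110000 → 4-byte char #1 = F0 9F 92 AF.
Offset 4: leading byte 0xD8 = 11011000 → 2-byte char #2 = D8 BD.
Offset 6: leading byte 0xF3 = 11110011 → 4-byte char #3 = F3 B9 BB 8F.
Offset 10: leading byte 0xF0 = 11110000 → 4-byte char #4 = F0 9F 98 97.
Offset 14: leading byte 0xE9 = 11101001 → 3-byte char #5 = E9 A9 BA.
Leading byte 0xE9 = 11101001 matches 1110xxxx → 3-byte sequence.
Byte 1: 0xE9 = 11101001, payload 1001 (4 bits).
Byte 2: 0xA9 = 10101001 (10xxxxxx ✓), payload 101001.
Byte 3: 0xBA = 10111010 (10xxxxxx ✓), payload 111010.
Concatenate: 1001101001111010 = 0x9A7A (16 bits → U+9A7A).

U+9A7A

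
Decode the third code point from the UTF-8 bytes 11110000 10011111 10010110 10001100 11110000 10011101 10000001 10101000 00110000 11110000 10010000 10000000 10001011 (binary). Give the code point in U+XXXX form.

U+0030

Offset 0: leading byte 0xF0 = 11110000 → 4-byte char #1 = F0 9F 96 8C.
Offset 4: leading byte 0xF0 = 11110000 → 4-byte char #2 = F0 9D 81 A8.
Offset 8: leading byte 0x30 = 00110000 → 1-byte char #3 = 30.
Leading byte 0x30 = 00110000 matches 0xxxxxxx → 1-byte sequence.
Byte 1: 0x30 = 00110000, payload 0110000 (7 bits).
Concatenate: 0110000 = 0x30 (7 bits → U+0030).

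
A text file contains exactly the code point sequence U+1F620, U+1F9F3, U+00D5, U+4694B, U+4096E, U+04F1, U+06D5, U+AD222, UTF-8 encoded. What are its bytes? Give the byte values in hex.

F0 9F 98 A0 F0 9F A7 B3 C3 95 F1 86 A5 8B F1 80 A5 AE D3 B1 DB 95 F2 AD 88 A2

U+1F620: 4-byte form → F0 9F 98 A0.
U+1F9F3: 4-byte form → F0 9F A7 B3.
U+00D5: 2-byte form → C3 95.
U+4694B: 4-byte form → F1 86 A5 8B.
U+4096E: 4-byte form → F1 80 A5 AE.
U+04F1: 2-byte form → D3 B1.
U+06D5: 2-byte form → DB 95.
U+AD222: 4-byte form → F2 AD 88 A2.
Concatenated (26 bytes): F0 9F 98 A0 F0 9F A7 B3 C3 95 F1 86 A5 8B F1 80 A5 AE D3 B1 DB 95 F2 AD 88 A2.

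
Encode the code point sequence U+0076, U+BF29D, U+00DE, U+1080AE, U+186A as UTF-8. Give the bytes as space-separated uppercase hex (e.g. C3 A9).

U+0076: 1-byte form → 76.
U+BF29D: 4-byte form → F2 BF 8A 9D.
U+00DE: 2-byte form → C3 9E.
U+1080AE: 4-byte form → F4 88 82 AE.
U+186A: 3-byte form → E1 A1 AA.
Concatenated (14 bytes): 76 F2 BF 8A 9D C3 9E F4 88 82 AE E1 A1 AA.

76 F2 BF 8A 9D C3 9E F4 88 82 AE E1 A1 AA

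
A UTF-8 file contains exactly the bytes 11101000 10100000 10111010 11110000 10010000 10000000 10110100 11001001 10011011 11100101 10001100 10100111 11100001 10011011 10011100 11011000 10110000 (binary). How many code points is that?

Byte at offset 0: 0xE8 = 11101000 → 3-byte char (#1). Advance 3.
Byte at offset 3: 0xF0 = 11110000 → 4-byte char (#2). Advance 4.
Byte at offset 7: 0xC9 = 11001001 → 2-byte char (#3). Advance 2.
Byte at offset 9: 0xE5 = 11100101 → 3-byte char (#4). Advance 3.
Byte at offset 12: 0xE1 = 11100001 → 3-byte char (#5). Advance 3.
Byte at offset 15: 0xD8 = 11011000 → 2-byte char (#6). Advance 2.
Reached end at offset 17 after 6 code points.

6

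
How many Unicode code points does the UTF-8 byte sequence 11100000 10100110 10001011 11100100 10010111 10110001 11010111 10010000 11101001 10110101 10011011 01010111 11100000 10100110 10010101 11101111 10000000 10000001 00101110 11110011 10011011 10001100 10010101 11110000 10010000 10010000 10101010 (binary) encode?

Byte at offset 0: 0xE0 = 11100000 → 3-byte char (#1). Advance 3.
Byte at offset 3: 0xE4 = 11100100 → 3-byte char (#2). Advance 3.
Byte at offset 6: 0xD7 = 11010111 → 2-byte char (#3). Advance 2.
Byte at offset 8: 0xE9 = 11101001 → 3-byte char (#4). Advance 3.
Byte at offset 11: 0x57 = 01010111 → 1-byte char (#5). Advance 1.
Byte at offset 12: 0xE0 = 11100000 → 3-byte char (#6). Advance 3.
Byte at offset 15: 0xEF = 11101111 → 3-byte char (#7). Advance 3.
Byte at offset 18: 0x2E = 00101110 → 1-byte char (#8). Advance 1.
Byte at offset 19: 0xF3 = 11110011 → 4-byte char (#9). Advance 4.
Byte at offset 23: 0xF0 = 11110000 → 4-byte char (#10). Advance 4.
Reached end at offset 27 after 10 code points.

10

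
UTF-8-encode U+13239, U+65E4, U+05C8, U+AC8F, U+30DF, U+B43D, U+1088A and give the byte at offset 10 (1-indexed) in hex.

1-indexed offset 10 is 0-indexed offset 9.
U+13239 → 4-byte form F0 93 88 B9 at offsets 0–3.
U+65E4 → 3-byte form E6 97 A4 at offsets 4–6.
U+05C8 → 2-byte form D7 88 at offsets 7–8.
U+AC8F → 3-byte form EA B2 8F at offsets 9–11.
Offset 9 falls in char 4's range; it's byte 1 of EA B2 8F = 0xEA.

0xEA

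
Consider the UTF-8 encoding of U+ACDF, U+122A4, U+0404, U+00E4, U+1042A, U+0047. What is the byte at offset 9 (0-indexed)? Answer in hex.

0xC3

U+ACDF → 3-byte form EA B3 9F at offsets 0–2.
U+122A4 → 4-byte form F0 92 8A A4 at offsets 3–6.
U+0404 → 2-byte form D0 84 at offsets 7–8.
U+00E4 → 2-byte form C3 A4 at offsets 9–10.
Offset 9 falls in char 4's range; it's byte 1 of C3 A4 = 0xC3.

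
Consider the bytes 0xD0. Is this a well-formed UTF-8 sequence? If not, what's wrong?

invalid (sequence truncated)

Leading byte 0xD0 = 11010000 → 2-byte form, but only 1 byte is present.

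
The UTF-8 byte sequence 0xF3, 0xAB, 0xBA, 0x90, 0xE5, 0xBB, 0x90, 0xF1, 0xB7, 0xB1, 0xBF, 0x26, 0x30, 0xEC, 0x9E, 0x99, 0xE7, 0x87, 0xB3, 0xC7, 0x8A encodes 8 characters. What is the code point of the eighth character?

U+01CA

Offset 0: leading byte 0xF3 = 11110011 → 4-byte char #1 = F3 AB BA 90.
Offset 4: leading byte 0xE5 = 11100101 → 3-byte char #2 = E5 BB 90.
Offset 7: leading byte 0xF1 = 11110001 → 4-byte char #3 = F1 B7 B1 BF.
Offset 11: leading byte 0x26 = 00100110 → 1-byte char #4 = 26.
Offset 12: leading byte 0x30 = 00110000 → 1-byte char #5 = 30.
Offset 13: leading byte 0xEC = 11101100 → 3-byte char #6 = EC 9E 99.
Offset 16: leading byte 0xE7 = 11100111 → 3-byte char #7 = E7 87 B3.
Offset 19: leading byte 0xC7 = 11000111 → 2-byte char #8 = C7 8A.
Leading byte 0xC7 = 11000111 matches 110xxxxx → 2-byte sequence.
Byte 1: 0xC7 = 11000111, payload 00111 (5 bits).
Byte 2: 0x8A = 10001010 (10xxxxxx ✓), payload 001010.
Concatenate: 00111001010 = 0x1CA (11 bits → U+01CA).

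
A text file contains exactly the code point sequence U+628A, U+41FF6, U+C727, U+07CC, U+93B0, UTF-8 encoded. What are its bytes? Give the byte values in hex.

E6 8A 8A F1 81 BF B6 EC 9C A7 DF 8C E9 8E B0

U+628A: 3-byte form → E6 8A 8A.
U+41FF6: 4-byte form → F1 81 BF B6.
U+C727: 3-byte form → EC 9C A7.
U+07CC: 2-byte form → DF 8C.
U+93B0: 3-byte form → E9 8E B0.
Concatenated (15 bytes): E6 8A 8A F1 81 BF B6 EC 9C A7 DF 8C E9 8E B0.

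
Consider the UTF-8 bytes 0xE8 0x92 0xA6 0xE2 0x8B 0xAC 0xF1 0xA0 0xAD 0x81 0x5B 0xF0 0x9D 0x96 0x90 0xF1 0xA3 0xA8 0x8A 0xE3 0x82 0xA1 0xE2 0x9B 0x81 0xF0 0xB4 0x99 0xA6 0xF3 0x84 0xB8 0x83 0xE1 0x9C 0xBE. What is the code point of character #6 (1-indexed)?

U+63A0A

Offset 0: leading byte 0xE8 = 11101000 → 3-byte char #1 = E8 92 A6.
Offset 3: leading byte 0xE2 = 11100010 → 3-byte char #2 = E2 8B AC.
Offset 6: leading byte 0xF1 = 11110001 → 4-byte char #3 = F1 A0 AD 81.
Offset 10: leading byte 0x5B = 01011011 → 1-byte char #4 = 5B.
Offset 11: leading byte 0xF0 = 11110000 → 4-byte char #5 = F0 9D 96 90.
Offset 15: leading byte 0xF1 = 11110001 → 4-byte char #6 = F1 A3 A8 8A.
Leading byte 0xF1 = 11110001 matches 11110xxx → 4-byte sequence.
Byte 1: 0xF1 = 11110001, payload 001 (3 bits).
Byte 2: 0xA3 = 10100011 (10xxxxxx ✓), payload 100011.
Byte 3: 0xA8 = 10101000 (10xxxxxx ✓), payload 101000.
Byte 4: 0x8A = 10001010 (10xxxxxx ✓), payload 001010.
Concatenate: 001100011101000001010 = 0x63A0A (21 bits → U+63A0A).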